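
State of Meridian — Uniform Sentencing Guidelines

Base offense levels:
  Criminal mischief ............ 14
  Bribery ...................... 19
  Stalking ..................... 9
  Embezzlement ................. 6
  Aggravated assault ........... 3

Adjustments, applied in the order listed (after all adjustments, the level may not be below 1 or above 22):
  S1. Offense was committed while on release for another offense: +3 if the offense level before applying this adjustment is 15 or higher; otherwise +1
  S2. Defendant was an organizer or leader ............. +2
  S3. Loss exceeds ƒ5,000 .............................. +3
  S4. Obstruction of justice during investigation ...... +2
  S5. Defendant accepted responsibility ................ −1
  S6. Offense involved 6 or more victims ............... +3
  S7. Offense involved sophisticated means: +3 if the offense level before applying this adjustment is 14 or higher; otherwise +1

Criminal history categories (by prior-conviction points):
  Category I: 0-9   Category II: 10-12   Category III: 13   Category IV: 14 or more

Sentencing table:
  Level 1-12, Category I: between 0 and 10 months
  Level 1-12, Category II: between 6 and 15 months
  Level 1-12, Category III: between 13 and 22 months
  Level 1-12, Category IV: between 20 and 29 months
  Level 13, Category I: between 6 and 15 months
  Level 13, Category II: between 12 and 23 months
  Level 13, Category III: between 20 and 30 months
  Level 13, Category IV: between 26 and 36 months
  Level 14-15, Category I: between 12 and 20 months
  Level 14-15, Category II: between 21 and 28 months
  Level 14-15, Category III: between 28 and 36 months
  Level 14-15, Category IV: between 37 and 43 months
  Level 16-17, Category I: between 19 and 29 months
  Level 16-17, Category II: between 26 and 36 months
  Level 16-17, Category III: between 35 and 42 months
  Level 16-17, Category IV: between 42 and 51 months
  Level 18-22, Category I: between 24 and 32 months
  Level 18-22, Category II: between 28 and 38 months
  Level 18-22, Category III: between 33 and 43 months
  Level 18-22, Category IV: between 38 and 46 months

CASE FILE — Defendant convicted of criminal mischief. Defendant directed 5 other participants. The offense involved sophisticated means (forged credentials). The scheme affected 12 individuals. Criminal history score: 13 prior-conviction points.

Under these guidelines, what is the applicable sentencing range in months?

33-43 months

Base offense level for criminal mischief: 14.
S2 applies: 14 + 2 = 16.
S3 does not apply.
S5 does not apply.
S6 applies: 16 + 3 = 19.
S7 applies (level before this adjustment is 19 ≥ 14, so +3): 19 + 3 = 22.
Final offense level: 22.
Criminal history: 13 prior points → Category III (13).
Level 22 falls in the 18-22 band.
Grid: Level 18-22 × Category III = 33-43 months.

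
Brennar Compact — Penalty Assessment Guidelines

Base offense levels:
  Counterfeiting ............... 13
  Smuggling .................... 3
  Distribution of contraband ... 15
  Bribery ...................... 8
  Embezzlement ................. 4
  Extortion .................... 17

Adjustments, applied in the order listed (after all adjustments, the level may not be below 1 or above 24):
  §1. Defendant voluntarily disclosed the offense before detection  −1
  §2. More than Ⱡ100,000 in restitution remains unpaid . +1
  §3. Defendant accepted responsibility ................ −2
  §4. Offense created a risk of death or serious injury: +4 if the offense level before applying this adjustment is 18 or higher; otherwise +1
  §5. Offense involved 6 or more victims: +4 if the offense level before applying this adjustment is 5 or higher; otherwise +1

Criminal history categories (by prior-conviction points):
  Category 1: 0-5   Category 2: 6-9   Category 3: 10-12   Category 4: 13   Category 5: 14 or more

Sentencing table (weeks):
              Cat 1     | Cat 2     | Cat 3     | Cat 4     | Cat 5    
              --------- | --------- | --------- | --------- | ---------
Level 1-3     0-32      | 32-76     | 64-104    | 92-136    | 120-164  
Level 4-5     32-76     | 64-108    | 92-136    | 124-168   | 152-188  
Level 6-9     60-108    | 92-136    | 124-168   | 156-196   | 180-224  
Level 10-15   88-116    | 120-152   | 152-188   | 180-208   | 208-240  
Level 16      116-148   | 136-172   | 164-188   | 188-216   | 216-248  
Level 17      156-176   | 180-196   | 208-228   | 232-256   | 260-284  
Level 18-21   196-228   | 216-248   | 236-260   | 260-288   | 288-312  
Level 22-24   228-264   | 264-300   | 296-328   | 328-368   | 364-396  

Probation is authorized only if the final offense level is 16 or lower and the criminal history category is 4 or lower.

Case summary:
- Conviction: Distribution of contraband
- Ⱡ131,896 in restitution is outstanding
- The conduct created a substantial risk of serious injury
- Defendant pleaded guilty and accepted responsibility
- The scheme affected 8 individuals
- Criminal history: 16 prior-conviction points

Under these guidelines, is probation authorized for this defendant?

Base offense level for distribution of contraband: 15.
§2 applies: 15 + 1 = 16.
§3 applies: 16 − 2 = 14.
§4 applies (level before this adjustment is 14 < 18, so +1): 14 + 1 = 15.
§5 applies (level before this adjustment is 15 ≥ 5, so +4): 15 + 4 = 19.
Final offense level: 19.
Criminal history: 16 prior points → Category 5 (14+).
Level 19 falls in the 18-21 band.
Grid: Level 18-21 × Category 5 = 288-312 weeks.
Probation check: level 19 > 16 and category 5 > 4 → not eligible.

No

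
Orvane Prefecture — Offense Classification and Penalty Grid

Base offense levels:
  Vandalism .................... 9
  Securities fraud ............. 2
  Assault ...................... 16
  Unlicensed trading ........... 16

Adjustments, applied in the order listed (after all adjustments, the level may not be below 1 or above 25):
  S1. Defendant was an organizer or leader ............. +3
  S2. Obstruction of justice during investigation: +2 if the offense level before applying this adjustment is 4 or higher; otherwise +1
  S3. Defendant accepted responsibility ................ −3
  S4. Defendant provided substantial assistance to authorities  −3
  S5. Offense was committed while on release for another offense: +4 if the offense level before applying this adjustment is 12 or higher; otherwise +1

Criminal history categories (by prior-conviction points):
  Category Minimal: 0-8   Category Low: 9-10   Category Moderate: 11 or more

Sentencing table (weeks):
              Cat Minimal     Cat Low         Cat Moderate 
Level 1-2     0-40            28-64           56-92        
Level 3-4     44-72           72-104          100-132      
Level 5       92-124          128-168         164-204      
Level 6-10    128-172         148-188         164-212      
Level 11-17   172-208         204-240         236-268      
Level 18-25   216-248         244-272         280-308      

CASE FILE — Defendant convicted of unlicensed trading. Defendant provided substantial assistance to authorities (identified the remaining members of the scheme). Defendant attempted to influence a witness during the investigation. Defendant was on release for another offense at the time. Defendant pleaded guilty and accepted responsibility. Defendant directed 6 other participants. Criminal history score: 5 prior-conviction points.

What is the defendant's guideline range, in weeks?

216-248 weeks

Base offense level for unlicensed trading: 16.
S1 applies: 16 + 3 = 19.
S2 applies (level before this adjustment is 19 ≥ 4, so +2): 19 + 2 = 21.
S3 applies: 21 − 3 = 18.
S4 applies: 18 − 3 = 15.
S5 applies (level before this adjustment is 15 ≥ 12, so +4): 15 + 4 = 19.
Final offense level: 19.
Criminal history: 5 prior points → Category Minimal (0-8).
Level 19 falls in the 18-25 band.
Grid: Level 18-25 × Category Minimal = 216-248 weeks.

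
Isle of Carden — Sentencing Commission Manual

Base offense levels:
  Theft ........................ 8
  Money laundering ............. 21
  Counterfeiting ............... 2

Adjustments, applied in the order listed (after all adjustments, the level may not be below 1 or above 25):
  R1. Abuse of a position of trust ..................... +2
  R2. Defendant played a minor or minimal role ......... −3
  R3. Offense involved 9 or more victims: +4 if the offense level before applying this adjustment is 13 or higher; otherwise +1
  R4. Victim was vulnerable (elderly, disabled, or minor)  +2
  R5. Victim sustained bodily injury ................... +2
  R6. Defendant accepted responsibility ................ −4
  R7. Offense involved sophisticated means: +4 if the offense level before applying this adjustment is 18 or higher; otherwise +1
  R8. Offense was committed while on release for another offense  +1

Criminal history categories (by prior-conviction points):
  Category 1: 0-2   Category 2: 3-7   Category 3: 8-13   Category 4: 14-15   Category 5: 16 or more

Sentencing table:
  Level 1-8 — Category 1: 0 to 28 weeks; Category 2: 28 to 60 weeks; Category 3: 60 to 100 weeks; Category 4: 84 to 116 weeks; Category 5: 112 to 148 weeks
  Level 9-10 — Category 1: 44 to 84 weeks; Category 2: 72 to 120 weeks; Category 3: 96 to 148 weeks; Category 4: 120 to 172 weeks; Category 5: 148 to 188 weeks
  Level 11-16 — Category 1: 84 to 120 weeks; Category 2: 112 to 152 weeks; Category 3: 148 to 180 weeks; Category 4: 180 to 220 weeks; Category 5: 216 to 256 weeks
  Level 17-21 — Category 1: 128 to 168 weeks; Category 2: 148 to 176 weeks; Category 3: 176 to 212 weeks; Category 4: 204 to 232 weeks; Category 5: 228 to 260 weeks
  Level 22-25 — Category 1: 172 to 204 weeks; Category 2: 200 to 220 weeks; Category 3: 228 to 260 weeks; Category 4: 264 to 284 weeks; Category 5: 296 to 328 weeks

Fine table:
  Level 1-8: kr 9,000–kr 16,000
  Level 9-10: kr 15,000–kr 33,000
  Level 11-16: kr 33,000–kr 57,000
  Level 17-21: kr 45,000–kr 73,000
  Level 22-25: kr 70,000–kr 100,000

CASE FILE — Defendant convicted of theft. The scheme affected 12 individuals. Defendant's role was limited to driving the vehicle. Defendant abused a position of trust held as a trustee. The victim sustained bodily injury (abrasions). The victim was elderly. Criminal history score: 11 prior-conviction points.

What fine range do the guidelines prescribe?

kr 33,000–kr 57,000

Base offense level for theft: 8.
R1 applies: 8 + 2 = 10.
R2 applies: 10 − 3 = 7.
R3 applies (level before this adjustment is 7 < 13, so +1): 7 + 1 = 8.
R4 applies: 8 + 2 = 10.
R5 applies: 10 + 2 = 12.
Final offense level: 12.
Level 12 falls in the 11-16 band.
Fine table: Level 11-16 → kr 33,000–kr 57,000.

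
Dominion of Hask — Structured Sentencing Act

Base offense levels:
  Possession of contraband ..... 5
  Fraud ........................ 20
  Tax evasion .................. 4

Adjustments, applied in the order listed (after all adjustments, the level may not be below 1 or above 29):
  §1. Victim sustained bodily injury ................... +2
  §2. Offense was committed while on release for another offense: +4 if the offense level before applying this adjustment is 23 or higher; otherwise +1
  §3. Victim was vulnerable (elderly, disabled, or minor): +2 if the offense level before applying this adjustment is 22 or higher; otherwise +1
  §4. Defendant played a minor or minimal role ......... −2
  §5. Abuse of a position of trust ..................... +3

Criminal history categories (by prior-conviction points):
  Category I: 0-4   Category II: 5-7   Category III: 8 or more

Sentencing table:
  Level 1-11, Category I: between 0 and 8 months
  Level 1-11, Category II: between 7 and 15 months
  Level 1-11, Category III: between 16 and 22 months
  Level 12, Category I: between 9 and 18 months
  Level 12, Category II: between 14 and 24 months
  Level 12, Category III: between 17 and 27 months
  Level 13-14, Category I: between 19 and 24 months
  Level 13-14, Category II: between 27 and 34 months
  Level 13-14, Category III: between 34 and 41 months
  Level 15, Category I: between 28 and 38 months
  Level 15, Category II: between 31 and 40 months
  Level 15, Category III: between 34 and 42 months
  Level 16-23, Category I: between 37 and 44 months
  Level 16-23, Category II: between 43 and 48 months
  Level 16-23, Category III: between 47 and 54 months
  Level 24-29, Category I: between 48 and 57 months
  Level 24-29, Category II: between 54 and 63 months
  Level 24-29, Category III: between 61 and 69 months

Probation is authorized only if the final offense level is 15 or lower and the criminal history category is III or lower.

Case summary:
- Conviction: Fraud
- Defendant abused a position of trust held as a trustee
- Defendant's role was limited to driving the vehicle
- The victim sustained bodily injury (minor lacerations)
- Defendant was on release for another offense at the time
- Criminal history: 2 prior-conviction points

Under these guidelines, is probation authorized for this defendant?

No

Base offense level for fraud: 20.
§1 applies: 20 + 2 = 22.
§2 applies (level before this adjustment is 22 < 23, so +1): 22 + 1 = 23.
§4 applies: 23 − 2 = 21.
§5 applies: 21 + 3 = 24.
Final offense level: 24.
Criminal history: 2 prior points → Category I (0-4).
Level 24 falls in the 24-29 band.
Grid: Level 24-29 × Category I = 48-57 months.
Probation check: level 24 > 15 and category I ≤ III → not eligible.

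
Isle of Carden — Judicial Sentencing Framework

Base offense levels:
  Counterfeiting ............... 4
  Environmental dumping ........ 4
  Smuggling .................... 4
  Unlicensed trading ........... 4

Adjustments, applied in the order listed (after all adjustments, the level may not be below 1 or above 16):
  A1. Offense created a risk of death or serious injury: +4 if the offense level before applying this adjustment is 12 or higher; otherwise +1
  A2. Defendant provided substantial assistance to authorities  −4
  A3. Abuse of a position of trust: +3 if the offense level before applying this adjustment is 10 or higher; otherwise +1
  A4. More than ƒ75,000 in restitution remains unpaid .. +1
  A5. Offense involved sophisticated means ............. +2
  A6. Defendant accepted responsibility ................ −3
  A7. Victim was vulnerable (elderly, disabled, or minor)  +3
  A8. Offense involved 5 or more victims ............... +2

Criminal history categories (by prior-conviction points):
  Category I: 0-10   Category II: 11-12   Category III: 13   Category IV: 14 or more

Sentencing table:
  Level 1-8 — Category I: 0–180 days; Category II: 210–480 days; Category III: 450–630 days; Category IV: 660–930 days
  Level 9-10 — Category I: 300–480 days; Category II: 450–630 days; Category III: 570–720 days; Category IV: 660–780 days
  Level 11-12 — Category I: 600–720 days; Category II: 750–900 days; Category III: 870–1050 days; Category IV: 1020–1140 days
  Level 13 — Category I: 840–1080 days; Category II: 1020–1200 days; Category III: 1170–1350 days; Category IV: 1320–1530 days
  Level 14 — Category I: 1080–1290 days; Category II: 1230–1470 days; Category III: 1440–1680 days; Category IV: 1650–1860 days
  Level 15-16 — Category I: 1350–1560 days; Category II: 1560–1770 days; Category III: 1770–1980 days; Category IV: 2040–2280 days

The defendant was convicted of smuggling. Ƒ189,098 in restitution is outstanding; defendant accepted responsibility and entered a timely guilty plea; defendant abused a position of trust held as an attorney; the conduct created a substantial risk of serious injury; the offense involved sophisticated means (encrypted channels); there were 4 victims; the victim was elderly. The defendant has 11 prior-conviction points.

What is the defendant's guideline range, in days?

450-630 days

Base offense level for smuggling: 4.
A1 applies (level before this adjustment is 4 < 12, so +1): 4 + 1 = 5.
A2 does not apply.
A3 applies (level before this adjustment is 5 < 10, so +1): 5 + 1 = 6.
A4 applies: 6 + 1 = 7.
A5 applies: 7 + 2 = 9.
A6 applies: 9 − 3 = 6.
A7 applies: 6 + 3 = 9.
A8 does not apply.
Final offense level: 9.
Criminal history: 11 prior points → Category II (11-12).
Level 9 falls in the 9-10 band.
Grid: Level 9-10 × Category II = 450-630 days.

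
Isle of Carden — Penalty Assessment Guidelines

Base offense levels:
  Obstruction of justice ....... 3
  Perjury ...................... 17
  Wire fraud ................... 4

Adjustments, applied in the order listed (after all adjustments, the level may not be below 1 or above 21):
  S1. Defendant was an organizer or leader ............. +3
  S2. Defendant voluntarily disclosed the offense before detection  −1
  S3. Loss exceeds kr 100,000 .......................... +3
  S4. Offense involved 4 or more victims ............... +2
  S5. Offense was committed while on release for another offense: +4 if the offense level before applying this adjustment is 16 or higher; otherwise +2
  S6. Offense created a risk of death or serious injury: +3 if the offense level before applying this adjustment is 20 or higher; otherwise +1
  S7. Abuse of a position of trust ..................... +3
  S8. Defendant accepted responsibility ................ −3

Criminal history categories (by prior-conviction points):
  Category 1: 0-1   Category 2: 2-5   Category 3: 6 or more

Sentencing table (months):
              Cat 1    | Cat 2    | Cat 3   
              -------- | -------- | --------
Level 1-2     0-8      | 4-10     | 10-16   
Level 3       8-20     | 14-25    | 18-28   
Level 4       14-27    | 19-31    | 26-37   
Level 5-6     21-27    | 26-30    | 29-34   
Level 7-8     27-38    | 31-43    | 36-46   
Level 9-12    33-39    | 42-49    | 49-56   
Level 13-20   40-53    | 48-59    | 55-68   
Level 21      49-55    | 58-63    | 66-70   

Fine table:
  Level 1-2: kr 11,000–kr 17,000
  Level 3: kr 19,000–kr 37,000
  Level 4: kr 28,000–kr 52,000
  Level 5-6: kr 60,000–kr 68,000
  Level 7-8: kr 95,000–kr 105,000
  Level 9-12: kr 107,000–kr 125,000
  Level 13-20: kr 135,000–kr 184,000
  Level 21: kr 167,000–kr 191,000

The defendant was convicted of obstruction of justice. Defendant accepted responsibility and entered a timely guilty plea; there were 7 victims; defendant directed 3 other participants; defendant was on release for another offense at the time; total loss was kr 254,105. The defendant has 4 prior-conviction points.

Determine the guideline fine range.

kr 107,000–kr 125,000

Base offense level for obstruction of justice: 3.
S1 applies: 3 + 3 = 6.
S2 does not apply.
S3 applies: 6 + 3 = 9.
S4 applies: 9 + 2 = 11.
S5 applies (level before this adjustment is 11 < 16, so +2): 11 + 2 = 13.
S7 does not apply.
S8 applies: 13 − 3 = 10.
Final offense level: 10.
Level 10 falls in the 9-12 band.
Fine table: Level 9-12 → kr 107,000–kr 125,000.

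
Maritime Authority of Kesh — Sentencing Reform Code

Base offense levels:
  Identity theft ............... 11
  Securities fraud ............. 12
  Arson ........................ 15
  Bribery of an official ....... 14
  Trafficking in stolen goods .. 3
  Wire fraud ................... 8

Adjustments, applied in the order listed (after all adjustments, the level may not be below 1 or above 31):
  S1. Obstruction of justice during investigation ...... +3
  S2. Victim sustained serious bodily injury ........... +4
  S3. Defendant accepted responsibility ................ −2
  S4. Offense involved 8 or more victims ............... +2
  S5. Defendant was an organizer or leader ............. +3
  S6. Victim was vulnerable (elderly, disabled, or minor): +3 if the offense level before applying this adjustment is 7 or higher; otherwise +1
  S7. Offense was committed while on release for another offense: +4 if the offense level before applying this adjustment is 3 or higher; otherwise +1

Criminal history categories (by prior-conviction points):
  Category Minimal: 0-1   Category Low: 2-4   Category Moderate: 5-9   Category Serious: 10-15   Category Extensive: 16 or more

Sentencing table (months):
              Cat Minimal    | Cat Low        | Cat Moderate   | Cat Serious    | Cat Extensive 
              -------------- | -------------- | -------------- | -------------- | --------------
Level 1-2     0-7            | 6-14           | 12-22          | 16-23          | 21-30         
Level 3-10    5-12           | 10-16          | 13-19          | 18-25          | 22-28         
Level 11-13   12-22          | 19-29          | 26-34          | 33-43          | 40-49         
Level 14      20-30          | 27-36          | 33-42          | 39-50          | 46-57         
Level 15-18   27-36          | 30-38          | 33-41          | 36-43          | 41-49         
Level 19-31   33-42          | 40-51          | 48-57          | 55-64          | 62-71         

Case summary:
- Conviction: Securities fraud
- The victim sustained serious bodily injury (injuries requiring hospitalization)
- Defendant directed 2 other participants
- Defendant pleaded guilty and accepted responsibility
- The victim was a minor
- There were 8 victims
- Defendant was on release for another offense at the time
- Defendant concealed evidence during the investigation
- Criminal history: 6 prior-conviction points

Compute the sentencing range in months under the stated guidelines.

48-57 months

Base offense level for securities fraud: 12.
S1 applies: 12 + 3 = 15.
S2 applies: 15 + 4 = 19.
S3 applies: 19 − 2 = 17.
S4 applies: 17 + 2 = 19.
S5 applies: 19 + 3 = 22.
S6 applies (level before this adjustment is 22 ≥ 7, so +3): 22 + 3 = 25.
S7 applies (level before this adjustment is 25 ≥ 3, so +4): 25 + 4 = 29.
Final offense level: 29.
Criminal history: 6 prior points → Category Moderate (5-9).
Level 29 falls in the 19-31 band.
Grid: Level 19-31 × Category Moderate = 48-57 months.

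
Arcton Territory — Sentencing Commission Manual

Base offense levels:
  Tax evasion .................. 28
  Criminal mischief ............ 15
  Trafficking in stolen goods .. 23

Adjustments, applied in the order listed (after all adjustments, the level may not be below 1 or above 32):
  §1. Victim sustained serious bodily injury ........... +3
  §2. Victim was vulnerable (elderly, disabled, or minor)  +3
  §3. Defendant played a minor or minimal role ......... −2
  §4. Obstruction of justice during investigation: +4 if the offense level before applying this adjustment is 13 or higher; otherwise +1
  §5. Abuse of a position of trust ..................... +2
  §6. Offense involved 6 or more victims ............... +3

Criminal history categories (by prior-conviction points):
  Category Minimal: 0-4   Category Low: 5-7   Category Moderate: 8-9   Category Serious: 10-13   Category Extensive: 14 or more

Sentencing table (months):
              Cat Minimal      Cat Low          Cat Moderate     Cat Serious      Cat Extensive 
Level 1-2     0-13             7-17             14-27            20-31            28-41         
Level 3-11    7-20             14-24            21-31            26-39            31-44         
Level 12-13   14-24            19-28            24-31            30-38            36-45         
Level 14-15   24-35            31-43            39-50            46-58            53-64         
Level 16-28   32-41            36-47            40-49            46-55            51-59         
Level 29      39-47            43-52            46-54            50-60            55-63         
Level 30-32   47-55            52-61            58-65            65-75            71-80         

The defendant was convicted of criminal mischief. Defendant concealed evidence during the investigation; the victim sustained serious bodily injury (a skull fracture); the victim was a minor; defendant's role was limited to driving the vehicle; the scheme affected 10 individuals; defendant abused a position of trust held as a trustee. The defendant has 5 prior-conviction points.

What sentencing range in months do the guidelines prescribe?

Base offense level for criminal mischief: 15.
§1 applies: 15 + 3 = 18.
§2 applies: 18 + 3 = 21.
§3 applies: 21 − 2 = 19.
§4 applies (level before this adjustment is 19 ≥ 13, so +4): 19 + 4 = 23.
§5 applies: 23 + 2 = 25.
§6 applies: 25 + 3 = 28.
Final offense level: 28.
Criminal history: 5 prior points → Category Low (5-7).
Level 28 falls in the 16-28 band.
Grid: Level 16-28 × Category Low = 36-47 months.

36-47 months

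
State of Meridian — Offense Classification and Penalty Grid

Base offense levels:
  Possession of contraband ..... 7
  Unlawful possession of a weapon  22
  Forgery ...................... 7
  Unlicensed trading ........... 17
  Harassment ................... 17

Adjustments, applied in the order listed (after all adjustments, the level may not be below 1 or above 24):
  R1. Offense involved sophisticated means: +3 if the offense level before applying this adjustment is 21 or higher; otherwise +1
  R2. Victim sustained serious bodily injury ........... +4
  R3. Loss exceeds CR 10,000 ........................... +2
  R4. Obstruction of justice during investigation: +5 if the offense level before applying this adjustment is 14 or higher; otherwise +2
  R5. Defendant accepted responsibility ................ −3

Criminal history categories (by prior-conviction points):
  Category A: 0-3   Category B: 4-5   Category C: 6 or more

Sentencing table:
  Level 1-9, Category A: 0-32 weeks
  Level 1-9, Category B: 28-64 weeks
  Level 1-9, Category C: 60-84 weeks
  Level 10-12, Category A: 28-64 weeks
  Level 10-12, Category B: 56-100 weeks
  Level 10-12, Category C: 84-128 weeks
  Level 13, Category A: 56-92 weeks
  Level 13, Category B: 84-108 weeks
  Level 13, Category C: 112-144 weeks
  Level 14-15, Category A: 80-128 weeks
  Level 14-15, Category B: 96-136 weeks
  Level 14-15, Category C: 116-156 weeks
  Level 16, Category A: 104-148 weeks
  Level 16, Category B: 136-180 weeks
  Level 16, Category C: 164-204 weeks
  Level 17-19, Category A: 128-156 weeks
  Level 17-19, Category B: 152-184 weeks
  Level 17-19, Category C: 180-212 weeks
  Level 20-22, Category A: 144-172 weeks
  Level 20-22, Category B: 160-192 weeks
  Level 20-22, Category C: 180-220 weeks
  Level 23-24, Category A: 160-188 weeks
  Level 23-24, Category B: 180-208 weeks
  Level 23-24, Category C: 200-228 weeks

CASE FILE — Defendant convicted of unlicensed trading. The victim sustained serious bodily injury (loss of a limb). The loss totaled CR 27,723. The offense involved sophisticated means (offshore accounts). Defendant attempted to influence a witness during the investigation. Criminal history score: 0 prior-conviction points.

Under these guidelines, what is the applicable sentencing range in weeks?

160-188 weeks

Base offense level for unlicensed trading: 17.
R1 applies (level before this adjustment is 17 < 21, so +1): 17 + 1 = 18.
R2 applies: 18 + 4 = 22.
R3 applies: 22 + 2 = 24.
R4 applies (level before this adjustment is 24 ≥ 14, so +5): 24 + 5 = 29.
R5 does not apply.
Level 29 exceeds the maximum of 24; capped at 24.
Final offense level: 24.
Criminal history: 0 prior points → Category A (0-3).
Level 24 falls in the 23-24 band.
Grid: Level 23-24 × Category A = 160-188 weeks.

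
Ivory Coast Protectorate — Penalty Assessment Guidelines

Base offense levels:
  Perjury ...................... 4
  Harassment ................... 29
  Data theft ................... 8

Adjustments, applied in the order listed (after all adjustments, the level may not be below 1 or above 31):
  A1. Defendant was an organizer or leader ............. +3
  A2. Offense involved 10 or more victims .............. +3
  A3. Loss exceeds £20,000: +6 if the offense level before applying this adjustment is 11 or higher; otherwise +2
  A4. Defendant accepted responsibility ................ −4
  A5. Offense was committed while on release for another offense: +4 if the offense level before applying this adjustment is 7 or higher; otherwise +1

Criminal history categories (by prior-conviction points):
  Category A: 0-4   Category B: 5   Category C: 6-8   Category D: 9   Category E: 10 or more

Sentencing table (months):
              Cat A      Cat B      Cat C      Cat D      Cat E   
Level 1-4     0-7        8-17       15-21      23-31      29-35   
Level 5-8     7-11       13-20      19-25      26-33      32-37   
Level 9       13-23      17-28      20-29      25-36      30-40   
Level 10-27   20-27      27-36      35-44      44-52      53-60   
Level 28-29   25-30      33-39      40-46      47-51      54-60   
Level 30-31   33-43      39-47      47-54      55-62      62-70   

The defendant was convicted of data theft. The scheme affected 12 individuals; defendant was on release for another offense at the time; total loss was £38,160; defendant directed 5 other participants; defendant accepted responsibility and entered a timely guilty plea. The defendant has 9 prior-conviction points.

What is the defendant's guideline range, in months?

Base offense level for data theft: 8.
A1 applies: 8 + 3 = 11.
A2 applies: 11 + 3 = 14.
A3 applies (level before this adjustment is 14 ≥ 11, so +6): 14 + 6 = 20.
A4 applies: 20 − 4 = 16.
A5 applies (level before this adjustment is 16 ≥ 7, so +4): 16 + 4 = 20.
Final offense level: 20.
Criminal history: 9 prior points → Category D (9).
Level 20 falls in the 10-27 band.
Grid: Level 10-27 × Category D = 44-52 months.

44-52 months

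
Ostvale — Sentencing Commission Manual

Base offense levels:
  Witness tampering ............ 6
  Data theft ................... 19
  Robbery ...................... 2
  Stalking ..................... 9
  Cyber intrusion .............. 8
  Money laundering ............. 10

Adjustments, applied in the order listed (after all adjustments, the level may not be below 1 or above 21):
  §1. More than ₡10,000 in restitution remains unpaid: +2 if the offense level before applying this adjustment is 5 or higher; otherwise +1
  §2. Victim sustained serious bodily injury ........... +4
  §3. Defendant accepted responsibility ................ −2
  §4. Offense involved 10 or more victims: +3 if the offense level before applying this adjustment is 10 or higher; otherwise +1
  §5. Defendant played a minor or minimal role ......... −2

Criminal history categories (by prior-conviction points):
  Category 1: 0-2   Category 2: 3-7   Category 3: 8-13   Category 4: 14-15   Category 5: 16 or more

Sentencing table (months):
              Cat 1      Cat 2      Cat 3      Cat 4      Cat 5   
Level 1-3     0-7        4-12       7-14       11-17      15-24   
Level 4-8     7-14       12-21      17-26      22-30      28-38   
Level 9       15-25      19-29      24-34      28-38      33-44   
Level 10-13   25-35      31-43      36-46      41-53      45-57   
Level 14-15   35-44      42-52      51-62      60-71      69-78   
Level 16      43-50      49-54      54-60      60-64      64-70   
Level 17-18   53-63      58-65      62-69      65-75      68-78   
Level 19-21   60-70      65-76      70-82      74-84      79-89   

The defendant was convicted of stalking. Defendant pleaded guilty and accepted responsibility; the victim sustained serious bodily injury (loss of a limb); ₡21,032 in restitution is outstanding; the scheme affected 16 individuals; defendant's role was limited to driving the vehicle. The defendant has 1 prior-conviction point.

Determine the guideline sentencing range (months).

35-44 months

Base offense level for stalking: 9.
§1 applies (level before this adjustment is 9 ≥ 5, so +2): 9 + 2 = 11.
§2 applies: 11 + 4 = 15.
§3 applies: 15 − 2 = 13.
§4 applies (level before this adjustment is 13 ≥ 10, so +3): 13 + 3 = 16.
§5 applies: 16 − 2 = 14.
Final offense level: 14.
Criminal history: 1 prior point → Category 1 (0-2).
Level 14 falls in the 14-15 band.
Grid: Level 14-15 × Category 1 = 35-44 months.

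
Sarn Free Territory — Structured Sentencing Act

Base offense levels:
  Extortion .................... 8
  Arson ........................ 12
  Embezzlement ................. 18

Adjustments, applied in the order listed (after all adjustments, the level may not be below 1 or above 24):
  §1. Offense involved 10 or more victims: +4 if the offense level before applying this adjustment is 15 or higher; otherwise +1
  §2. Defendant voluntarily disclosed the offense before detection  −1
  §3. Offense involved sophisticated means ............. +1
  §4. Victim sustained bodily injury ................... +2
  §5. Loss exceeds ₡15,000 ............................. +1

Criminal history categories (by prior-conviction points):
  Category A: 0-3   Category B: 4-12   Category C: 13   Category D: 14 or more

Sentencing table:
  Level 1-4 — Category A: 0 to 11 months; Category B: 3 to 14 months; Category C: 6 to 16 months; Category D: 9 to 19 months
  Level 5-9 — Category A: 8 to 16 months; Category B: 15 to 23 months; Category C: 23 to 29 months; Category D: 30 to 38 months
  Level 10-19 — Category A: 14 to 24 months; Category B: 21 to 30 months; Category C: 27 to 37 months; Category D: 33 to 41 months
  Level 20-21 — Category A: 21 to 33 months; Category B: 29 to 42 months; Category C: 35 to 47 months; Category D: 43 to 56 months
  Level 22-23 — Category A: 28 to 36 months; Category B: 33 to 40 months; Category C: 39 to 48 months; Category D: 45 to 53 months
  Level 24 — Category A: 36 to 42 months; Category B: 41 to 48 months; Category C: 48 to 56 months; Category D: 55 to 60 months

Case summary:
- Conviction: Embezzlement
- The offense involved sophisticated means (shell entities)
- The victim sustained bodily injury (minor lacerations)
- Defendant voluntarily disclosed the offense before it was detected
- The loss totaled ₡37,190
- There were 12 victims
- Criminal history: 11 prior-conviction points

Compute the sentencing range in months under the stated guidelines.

41-48 months

Base offense level for embezzlement: 18.
§1 applies (level before this adjustment is 18 ≥ 15, so +4): 18 + 4 = 22.
§2 applies: 22 − 1 = 21.
§3 applies: 21 + 1 = 22.
§4 applies: 22 + 2 = 24.
§5 applies: 24 + 1 = 25.
Level 25 exceeds the maximum of 24; capped at 24.
Final offense level: 24.
Criminal history: 11 prior points → Category B (4-12).
Level 24 falls in the 24 band.
Grid: Level 24 × Category B = 41-48 months.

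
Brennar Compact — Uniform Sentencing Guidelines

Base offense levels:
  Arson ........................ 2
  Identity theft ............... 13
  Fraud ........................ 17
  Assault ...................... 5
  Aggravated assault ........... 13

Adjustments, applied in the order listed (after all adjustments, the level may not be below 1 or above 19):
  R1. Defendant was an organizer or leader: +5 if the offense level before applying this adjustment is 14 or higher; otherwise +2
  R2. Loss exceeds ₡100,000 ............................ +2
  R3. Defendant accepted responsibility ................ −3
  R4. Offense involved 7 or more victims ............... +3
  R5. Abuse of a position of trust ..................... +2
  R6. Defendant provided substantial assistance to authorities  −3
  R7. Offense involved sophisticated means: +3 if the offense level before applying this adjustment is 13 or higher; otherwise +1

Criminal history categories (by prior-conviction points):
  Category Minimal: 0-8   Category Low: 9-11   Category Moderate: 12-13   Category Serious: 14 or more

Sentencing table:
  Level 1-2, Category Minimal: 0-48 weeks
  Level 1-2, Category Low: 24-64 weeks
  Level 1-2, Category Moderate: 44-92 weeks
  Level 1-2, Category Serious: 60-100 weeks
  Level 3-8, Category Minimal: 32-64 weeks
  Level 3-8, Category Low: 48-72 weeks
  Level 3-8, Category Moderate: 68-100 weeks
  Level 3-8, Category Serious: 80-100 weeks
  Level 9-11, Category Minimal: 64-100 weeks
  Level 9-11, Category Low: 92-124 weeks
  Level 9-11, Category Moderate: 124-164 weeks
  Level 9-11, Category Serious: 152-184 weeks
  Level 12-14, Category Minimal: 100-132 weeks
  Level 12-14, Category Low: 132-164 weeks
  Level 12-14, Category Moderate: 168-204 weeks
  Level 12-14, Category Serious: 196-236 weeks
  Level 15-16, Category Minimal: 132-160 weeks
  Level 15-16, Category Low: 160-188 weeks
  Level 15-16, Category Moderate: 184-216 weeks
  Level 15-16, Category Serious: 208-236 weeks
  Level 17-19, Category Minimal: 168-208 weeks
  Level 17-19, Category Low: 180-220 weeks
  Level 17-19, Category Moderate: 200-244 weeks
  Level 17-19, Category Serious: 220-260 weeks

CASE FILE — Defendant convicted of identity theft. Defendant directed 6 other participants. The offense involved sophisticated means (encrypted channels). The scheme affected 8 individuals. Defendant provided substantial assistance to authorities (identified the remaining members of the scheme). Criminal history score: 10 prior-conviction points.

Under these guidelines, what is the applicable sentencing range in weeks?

Base offense level for identity theft: 13.
R1 applies (level before this adjustment is 13 < 14, so +2): 13 + 2 = 15.
R2 does not apply.
R4 applies: 15 + 3 = 18.
R5 does not apply.
R6 applies: 18 − 3 = 15.
R7 applies (level before this adjustment is 15 ≥ 13, so +3): 15 + 3 = 18.
Final offense level: 18.
Criminal history: 10 prior points → Category Low (9-11).
Level 18 falls in the 17-19 band.
Grid: Level 17-19 × Category Low = 180-220 weeks.

180-220 weeks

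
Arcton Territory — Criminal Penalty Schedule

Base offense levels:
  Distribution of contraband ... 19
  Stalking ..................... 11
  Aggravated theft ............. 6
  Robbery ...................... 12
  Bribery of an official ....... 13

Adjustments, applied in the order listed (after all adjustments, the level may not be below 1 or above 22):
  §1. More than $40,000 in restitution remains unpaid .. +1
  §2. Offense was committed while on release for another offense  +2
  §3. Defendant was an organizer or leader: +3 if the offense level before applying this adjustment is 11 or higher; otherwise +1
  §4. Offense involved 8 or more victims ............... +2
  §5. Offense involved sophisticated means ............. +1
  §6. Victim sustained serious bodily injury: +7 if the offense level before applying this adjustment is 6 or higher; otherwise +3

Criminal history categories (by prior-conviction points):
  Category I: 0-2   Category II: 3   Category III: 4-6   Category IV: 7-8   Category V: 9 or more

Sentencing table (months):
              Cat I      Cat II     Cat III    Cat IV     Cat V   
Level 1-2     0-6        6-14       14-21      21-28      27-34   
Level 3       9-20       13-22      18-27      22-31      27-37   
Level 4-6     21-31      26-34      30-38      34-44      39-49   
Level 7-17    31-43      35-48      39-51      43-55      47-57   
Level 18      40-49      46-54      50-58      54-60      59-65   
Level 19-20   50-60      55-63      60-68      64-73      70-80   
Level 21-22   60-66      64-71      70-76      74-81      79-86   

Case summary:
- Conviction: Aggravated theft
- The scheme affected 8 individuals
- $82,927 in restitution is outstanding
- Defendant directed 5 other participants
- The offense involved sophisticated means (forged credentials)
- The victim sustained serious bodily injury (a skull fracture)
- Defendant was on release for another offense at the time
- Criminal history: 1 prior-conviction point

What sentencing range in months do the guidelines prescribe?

50-60 months

Base offense level for aggravated theft: 6.
§1 applies: 6 + 1 = 7.
§2 applies: 7 + 2 = 9.
§3 applies (level before this adjustment is 9 < 11, so +1): 9 + 1 = 10.
§4 applies: 10 + 2 = 12.
§5 applies: 12 + 1 = 13.
§6 applies (level before this adjustment is 13 ≥ 6, so +7): 13 + 7 = 20.
Final offense level: 20.
Criminal history: 1 prior point → Category I (0-2).
Level 20 falls in the 19-20 band.
Grid: Level 19-20 × Category I = 50-60 months.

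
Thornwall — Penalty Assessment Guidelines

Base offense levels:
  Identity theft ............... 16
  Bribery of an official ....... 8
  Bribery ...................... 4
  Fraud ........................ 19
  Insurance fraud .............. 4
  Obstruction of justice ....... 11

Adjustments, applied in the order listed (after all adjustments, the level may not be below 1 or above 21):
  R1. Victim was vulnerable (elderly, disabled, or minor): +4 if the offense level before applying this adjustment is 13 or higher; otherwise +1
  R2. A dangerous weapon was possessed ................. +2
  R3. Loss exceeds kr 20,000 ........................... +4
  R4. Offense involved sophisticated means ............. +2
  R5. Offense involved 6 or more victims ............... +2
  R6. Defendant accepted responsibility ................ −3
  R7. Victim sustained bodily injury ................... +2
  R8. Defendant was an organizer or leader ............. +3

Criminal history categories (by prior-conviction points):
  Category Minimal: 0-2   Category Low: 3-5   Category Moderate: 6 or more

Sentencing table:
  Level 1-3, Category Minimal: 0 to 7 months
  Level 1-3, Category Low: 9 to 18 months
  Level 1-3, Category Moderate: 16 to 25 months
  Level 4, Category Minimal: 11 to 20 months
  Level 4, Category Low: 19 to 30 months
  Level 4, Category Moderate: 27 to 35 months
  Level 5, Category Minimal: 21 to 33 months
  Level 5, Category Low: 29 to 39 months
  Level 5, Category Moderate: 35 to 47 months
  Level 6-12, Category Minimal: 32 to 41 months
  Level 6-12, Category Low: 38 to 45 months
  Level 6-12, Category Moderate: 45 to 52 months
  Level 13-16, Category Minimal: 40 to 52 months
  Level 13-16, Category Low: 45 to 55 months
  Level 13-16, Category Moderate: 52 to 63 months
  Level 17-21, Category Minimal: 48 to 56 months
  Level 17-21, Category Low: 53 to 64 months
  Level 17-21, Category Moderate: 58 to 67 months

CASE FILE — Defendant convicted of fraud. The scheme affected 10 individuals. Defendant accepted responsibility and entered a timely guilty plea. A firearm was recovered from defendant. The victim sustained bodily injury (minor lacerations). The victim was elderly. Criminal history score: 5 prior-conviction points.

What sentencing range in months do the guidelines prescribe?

53-64 months

Base offense level for fraud: 19.
R1 applies (level before this adjustment is 19 ≥ 13, so +4): 19 + 4 = 23.
R2 applies: 23 + 2 = 25.
R3 does not apply.
R4 does not apply.
R5 applies: 25 + 2 = 27.
R6 applies: 27 − 3 = 24.
R7 applies: 24 + 2 = 26.
Level 26 exceeds the maximum of 21; capped at 21.
Final offense level: 21.
Criminal history: 5 prior points → Category Low (3-5).
Level 21 falls in the 17-21 band.
Grid: Level 17-21 × Category Low = 53-64 months.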